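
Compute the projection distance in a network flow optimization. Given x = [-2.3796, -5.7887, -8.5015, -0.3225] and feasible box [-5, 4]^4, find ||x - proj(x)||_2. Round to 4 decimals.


Project each component onto [-5, 4].
clip(-2.3796) = -2.3796, clip(-5.7887) = -5.0, clip(-8.5015) = -5.0, clip(-0.3225) = -0.3225
Projection = [-2.3796, -5.0, -5.0, -0.3225]
Squared diffs: [0.0, 0.622, 12.2605, 0.0]
Distance = sqrt(12.8825) = 3.5892


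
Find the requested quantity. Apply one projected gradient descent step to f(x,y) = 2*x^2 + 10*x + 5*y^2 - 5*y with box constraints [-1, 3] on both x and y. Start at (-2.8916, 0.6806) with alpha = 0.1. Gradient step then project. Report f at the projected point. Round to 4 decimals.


Step 1: Compute gradient at (-2.8916, 0.6806).
grad_x = 2*2*-2.8916 + 10 = -1.5664
grad_y = 2*5*0.6806 - 5 = 1.806
Step 2: Gradient step.
x_raw = -2.8916 - 0.1*-1.5664 = -2.735
y_raw = 0.6806 - 0.1*1.806 = 0.5
Step 3: Project onto [-1, 3].
x_proj = clip(-2.735) = -1.0
y_proj = clip(0.5) = 0.5
Step 4: Evaluate f.
f(-1.0, 0.5) = -9.25


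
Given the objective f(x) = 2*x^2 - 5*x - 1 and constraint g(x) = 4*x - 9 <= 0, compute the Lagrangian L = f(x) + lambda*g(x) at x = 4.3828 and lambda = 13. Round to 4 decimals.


Step 1: Evaluate f(x).
f(4.3828) = 2*4.3828^2 - 5*4.3828 - 1 = 15.5039
Step 2: Evaluate g(x).
g(4.3828) = 4*4.3828 - 9 = 8.5312
Step 3: Compute Lagrangian.
L = 15.5039 + 13*8.5312 = 126.4095


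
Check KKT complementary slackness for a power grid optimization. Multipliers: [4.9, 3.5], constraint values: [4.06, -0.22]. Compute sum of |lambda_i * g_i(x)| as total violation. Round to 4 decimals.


KKT complementary slackness check:
lambda_1 * g_1 = 4.9 * 4.06 = 19.894
lambda_2 * g_2 = 3.5 * -0.22 = -0.77
Total violation = 19.894 + 0.77 = 20.664


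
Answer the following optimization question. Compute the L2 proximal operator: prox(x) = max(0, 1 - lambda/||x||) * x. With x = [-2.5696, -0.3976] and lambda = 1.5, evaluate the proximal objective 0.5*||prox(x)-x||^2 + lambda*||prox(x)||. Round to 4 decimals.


Step 1: Compute ||x||.
||x|| = 2.6002
Step 2: Compute scaling factor.
scale = max(0, 1 - 1.5/2.6002) = 0.4231
Step 3: prox(x) = [-1.0872, -0.1682]
||prox(x)|| = 1.1002
Step 4: Proximal objective.
0.5*||prox-x||^2 = 1.125
lambda*||prox|| = 1.6503
Total = 2.7753


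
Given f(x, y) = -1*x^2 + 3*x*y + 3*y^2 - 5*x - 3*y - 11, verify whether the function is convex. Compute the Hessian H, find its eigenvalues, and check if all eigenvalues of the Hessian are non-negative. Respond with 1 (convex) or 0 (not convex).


The Hessian of f(x,y) = -1*x^2 + 3*x*y + 3*y^2 - 5*x - 3*y - 11 is:
H = [[-2, 3], [3, 6]]
Trace = -2 + 6 = 4
Determinant = -2*6 - (3)^2 = -21
Discriminant = (4)^2 - 4*-21 = 100.0
Eigenvalues: lambda_1 = -3.0, lambda_2 = 7.0
The function is not convex.

0


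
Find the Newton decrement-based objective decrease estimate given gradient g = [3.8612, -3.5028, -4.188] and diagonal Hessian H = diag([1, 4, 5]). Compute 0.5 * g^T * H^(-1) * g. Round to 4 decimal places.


Step 1: H is diagonal, so H^(-1) * g = [3.8612, -0.8757, -0.8376].
Step 2: g^T H^(-1) g = sum_i g_i^2 / H_ii
  = (3.8612)^2/1 + (-3.5028)^2/4 + (-4.188)^2/5
  = 14.9089 + 3.0674 + 3.5079 = 21.4841
Step 3: Objective decrease = 0.5 * g^T H^(-1) g = 10.7421


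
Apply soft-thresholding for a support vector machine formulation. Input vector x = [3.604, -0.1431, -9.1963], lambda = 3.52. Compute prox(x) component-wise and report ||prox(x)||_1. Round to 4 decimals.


Soft-thresholding with lambda = 3.52:
prox(3.604) = sign(3.604)*max(|3.604| - 3.52, 0) = 0.084
prox(-0.1431) = sign(-0.1431)*max(|-0.1431| - 3.52, 0) = 0.0
prox(-9.1963) = sign(-9.1963)*max(|-9.1963| - 3.52, 0) = -5.6763
prox(x) = [0.084, 0.0, -5.6763]
||prox(x)||_1 = 0.084 + 0.0 + 5.6763 = 5.7603


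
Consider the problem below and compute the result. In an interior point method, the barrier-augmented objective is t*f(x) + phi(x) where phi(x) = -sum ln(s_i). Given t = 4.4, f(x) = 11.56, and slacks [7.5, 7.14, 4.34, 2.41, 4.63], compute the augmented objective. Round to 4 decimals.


Step 1: Compute log-barrier.
ln values: [2.0149, 1.9657, 1.4679, 0.8796, 1.5326]
phi = -(2.0149 + 1.9657 + 1.4679 + 0.8796 + 1.5326) = -7.8607
Step 2: Compute augmented objective.
t*f(x) = 4.4*11.56 = 50.864
Total = 50.864 - 7.8607 = 43.0033


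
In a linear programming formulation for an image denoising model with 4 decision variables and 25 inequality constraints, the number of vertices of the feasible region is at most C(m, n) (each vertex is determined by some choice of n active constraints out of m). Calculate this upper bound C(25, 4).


Each vertex corresponds to some choice of n active constraints out of m, so the number of vertices is at most C(m, n) = m! / (n!(m-n)!).
m = 25, n = 4
Numerator: 25 * 24 * 23 * 22
Denominator: 4! = 24
C(25, 4) = 12650


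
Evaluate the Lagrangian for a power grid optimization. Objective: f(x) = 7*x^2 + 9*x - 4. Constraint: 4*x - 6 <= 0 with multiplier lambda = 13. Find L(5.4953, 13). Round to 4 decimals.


Step 1: Evaluate f(x).
f(5.4953) = 7*5.4953^2 + 9*5.4953 - 4 = 256.846
Step 2: Evaluate g(x).
g(5.4953) = 4*5.4953 - 6 = 15.9812
Step 3: Compute Lagrangian.
L = 256.846 + 13*15.9812 = 464.6016


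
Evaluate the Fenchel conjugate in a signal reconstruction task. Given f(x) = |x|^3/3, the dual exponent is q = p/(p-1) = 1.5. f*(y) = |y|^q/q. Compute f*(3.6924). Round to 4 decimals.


The conjugate exponent q satisfies 1/p + 1/q = 1.
p = 3, so q = 3/(3 - 1) = 1.5
|y|^q = 3.6924^1.5 = 7.0952
f*(3.6924) = 7.0952 / 1.5 = 4.7301


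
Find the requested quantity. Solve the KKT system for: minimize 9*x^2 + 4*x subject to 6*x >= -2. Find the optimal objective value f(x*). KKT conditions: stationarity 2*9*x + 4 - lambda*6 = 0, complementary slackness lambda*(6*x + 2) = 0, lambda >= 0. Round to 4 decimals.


Step 1: Try lambda = 0 (constraint inactive).
Stationarity: 2*9*x + 4 = 0
x* = -4/(2*9) = -2/9 = -0.2222 (rounded; the exact value -2/9 is used below)
Check constraint: 6*-0.2222 = -1.3332 >= -2 -- satisfied.
Step 2: Compute optimal value.
f(x*) = 9*(-2/9)^2 + 4*(-2/9) = -0.4444


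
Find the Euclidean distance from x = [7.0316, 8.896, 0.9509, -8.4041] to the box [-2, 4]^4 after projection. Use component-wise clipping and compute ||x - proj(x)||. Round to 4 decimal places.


Project each component onto [-2, 4].
clip(7.0316) = 4.0, clip(8.896) = 4.0, clip(0.9509) = 0.9509, clip(-8.4041) = -2.0
Projection = [4.0, 4.0, 0.9509, -2.0]
Squared diffs: [9.1906, 23.9708, 0.0, 41.0125]
Distance = sqrt(74.1739) = 8.6124


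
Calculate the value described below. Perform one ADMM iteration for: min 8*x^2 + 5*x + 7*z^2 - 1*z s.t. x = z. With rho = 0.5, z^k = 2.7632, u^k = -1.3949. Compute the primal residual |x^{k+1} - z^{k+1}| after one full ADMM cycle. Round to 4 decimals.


ADMM iteration with rho = 0.5, z^k = 2.7632, u^k = -1.3949
Step 1: x-update.
Minimize 8*x^2 + 5*x + (0.5/2)*(x - 2.7632 - 1.3949)^2
FOC: (2*8 + 0.5)*x = -5 + 0.5*(2.7632 + 1.3949)
x^{k+1} = -0.177
Step 2: z-update.
Minimize 7*z^2 - 1*z + (0.5/2)*(-0.177 - z - 1.3949)^2
FOC: (2*7 + 0.5)*z = 1 + 0.5*(-0.177 - 1.3949)
z^{k+1} = 0.0148
Step 3: u-update.
u^{k+1} = -1.3949 - 0.177 - 0.0148 = -1.5867
Step 4: Primal residual = |-0.177 - 0.0148| = 0.1918


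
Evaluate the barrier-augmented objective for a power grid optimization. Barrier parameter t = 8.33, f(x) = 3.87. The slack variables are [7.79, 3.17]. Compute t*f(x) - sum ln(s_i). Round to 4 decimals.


Step 1: Compute log-barrier.
ln values: [2.0528, 1.1537]
phi = -(2.0528 + 1.1537) = -3.2066
Step 2: Compute augmented objective.
t*f(x) = 8.33*3.87 = 32.2371
Total = 32.2371 - 3.2066 = 29.0305


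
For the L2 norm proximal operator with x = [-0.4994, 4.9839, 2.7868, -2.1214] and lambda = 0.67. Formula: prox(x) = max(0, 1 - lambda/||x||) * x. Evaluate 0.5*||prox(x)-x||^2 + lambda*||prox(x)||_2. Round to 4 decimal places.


Step 1: Compute ||x||.
||x|| = 6.1119
Step 2: Compute scaling factor.
scale = max(0, 1 - 0.67/6.1119) = 0.8904
Step 3: prox(x) = [-0.4447, 4.4376, 2.4813, -1.8888]
||prox(x)|| = 5.4419
Step 4: Proximal objective.
0.5*||prox-x||^2 = 0.2245
lambda*||prox|| = 3.6461
Total = 3.8705


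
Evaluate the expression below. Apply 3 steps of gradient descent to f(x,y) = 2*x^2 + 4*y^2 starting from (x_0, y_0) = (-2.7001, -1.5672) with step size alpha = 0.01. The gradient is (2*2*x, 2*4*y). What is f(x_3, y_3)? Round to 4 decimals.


Gradient descent on f(x,y) = 2*x^2 + 4*y^2.
Starting point: (-2.7001, -1.5672), alpha = 0.01
Step 1: grad_x = 2*2*-2.7001 = -10.8004, grad_y = 2*4*-1.5672 = -12.5376
  x_1 = -2.7001 - 0.01*-10.8004 = -2.5921
  y_1 = -1.5672 - 0.01*-12.5376 = -1.4418
Step 2: grad_x = 2*2*-2.5921 = -10.3684, grad_y = 2*4*-1.4418 = -11.5346
  x_2 = -2.5921 - 0.01*-10.3684 = -2.4884
  y_2 = -1.4418 - 0.01*-11.5346 = -1.3265
Step 3: grad_x = 2*2*-2.4884 = -9.9536, grad_y = 2*4*-1.3265 = -10.6118
  x_3 = -2.4884 - 0.01*-9.9536 = -2.3889
  y_3 = -1.3265 - 0.01*-10.6118 = -1.2204
f(-2.3889, -1.2204) = 2*(-2.3889)^2 + 4*(-1.2204)^2 = 17.3706


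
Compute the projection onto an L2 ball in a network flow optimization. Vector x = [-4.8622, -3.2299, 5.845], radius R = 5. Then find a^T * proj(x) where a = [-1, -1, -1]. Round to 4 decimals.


Step 1: Compute ||x|| (intermediates to 6 decimals).
||x|| = sqrt((-4.8622)^2 + (-3.2299)^2 + 5.845^2) = 8.260585
Step 2: Project.
Since ||x|| > R, scale = R/||x|| = 5/8.260585 = 0.605284, proj(x) = scale * x
proj(x) = [-2.943012, -1.955007, 3.537885]
Step 3: Dot product.
a^T * proj(x) = -1*(-2.943012) - 1*(-1.955007) - 1*3.537885 = 1.3601


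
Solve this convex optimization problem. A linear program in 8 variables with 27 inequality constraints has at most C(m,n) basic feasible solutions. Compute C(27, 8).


Each vertex corresponds to some choice of n active constraints out of m, so the number of vertices is at most C(m, n) = m! / (n!(m-n)!).
m = 27, n = 8
Numerator: 27 * 26 * 25 * 24 * 23 * 22 * 21 * 20
Denominator: 8! = 40320
C(27, 8) = 2220075


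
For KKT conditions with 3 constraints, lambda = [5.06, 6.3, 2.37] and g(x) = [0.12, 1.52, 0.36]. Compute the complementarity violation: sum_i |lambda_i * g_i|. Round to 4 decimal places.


KKT complementary slackness check:
lambda_1 * g_1 = 5.06 * 0.12 = 0.6072
lambda_2 * g_2 = 6.3 * 1.52 = 9.576
lambda_3 * g_3 = 2.37 * 0.36 = 0.8532
Total violation = 0.6072 + 9.576 + 0.8532 = 11.0364


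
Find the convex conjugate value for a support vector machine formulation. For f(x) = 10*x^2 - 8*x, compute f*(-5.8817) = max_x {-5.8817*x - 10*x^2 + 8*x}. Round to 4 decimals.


f*(y) = sup_x {y*x - a*x^2 - b*x} = sup_x {(y-b)*x - a*x^2}
FOC: (y - b) - 2a*x = 0 => x* = (y - b)/(2a)
x* = (-5.8817 + 8)/(2*10) = 0.1059
f*(-5.8817) = (y-b)^2/(4a) = (-5.8817 + 8)^2/(4*10)
= 4.4872/40 = 0.1122


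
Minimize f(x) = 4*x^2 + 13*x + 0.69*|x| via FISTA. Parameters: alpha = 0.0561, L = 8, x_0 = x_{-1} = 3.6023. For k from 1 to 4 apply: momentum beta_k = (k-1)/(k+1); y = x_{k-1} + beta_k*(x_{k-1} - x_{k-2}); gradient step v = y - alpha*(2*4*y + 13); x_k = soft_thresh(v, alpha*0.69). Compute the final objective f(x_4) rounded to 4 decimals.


FISTA on f(x) = 4*x^2 + 13*x + 0.69*|x|
L = 8, alpha = 0.0561
Iteration 1: beta = 0.0, y = 3.6023 + 0.0*(3.6023 - 3.6023) = 3.6023
  grad(y) = 41.8184, v = y - alpha*grad = 1.2563
  prox(v) = soft_thresh(1.2563, 0.0387) = 1.2176
Iteration 2: beta = 0.3333, y = 1.2176 + 0.3333*(1.2176 - 3.6023) = 0.4227
  grad(y) = 16.3814, v = y - alpha*grad = -0.4963
  prox(v) = soft_thresh(-0.4963, 0.0387) = -0.4576
Iteration 3: beta = 0.5, y = -0.4576 + 0.5*(-0.4576 - 1.2176) = -1.2952
  grad(y) = 2.6383, v = y - alpha*grad = -1.4432
  prox(v) = soft_thresh(-1.4432, 0.0387) = -1.4045
Iteration 4: beta = 0.6, y = -1.4045 + 0.6*(-1.4045 + 0.4576) = -1.9726
  grad(y) = -2.7812, v = y - alpha*grad = -1.8166
  prox(v) = soft_thresh(-1.8166, 0.0387) = -1.7779
f(x_4) = 4*(-1.7779)^2 + 13*(-1.7779) + 0.69*|-1.7779| = -9.2422


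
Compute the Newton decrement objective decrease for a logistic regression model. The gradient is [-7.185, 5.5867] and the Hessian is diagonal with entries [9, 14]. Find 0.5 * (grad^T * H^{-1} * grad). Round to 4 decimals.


Step 1: H is diagonal, so H^(-1) * g = [-0.7983, 0.3991].
Step 2: g^T H^(-1) g = sum_i g_i^2 / H_ii
  = (-7.185)^2/9 + (5.5867)^2/14
  = 5.736 + 2.2294 = 7.9654
Step 3: Objective decrease = 0.5 * g^T H^(-1) g = 3.9827


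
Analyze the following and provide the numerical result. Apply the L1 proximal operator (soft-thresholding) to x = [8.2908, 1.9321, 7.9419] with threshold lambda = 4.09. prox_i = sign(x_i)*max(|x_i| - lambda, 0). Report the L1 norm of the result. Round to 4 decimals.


Soft-thresholding with lambda = 4.09:
prox(8.2908) = sign(8.2908)*max(|8.2908| - 4.09, 0) = 4.2008
prox(1.9321) = sign(1.9321)*max(|1.9321| - 4.09, 0) = 0.0
prox(7.9419) = sign(7.9419)*max(|7.9419| - 4.09, 0) = 3.8519
prox(x) = [4.2008, 0.0, 3.8519]
||prox(x)||_1 = 4.2008 + 0.0 + 3.8519 = 8.0527


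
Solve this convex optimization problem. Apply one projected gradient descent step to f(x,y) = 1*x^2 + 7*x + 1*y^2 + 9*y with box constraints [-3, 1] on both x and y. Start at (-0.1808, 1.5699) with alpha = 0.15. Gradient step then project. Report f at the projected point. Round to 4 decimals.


Step 1: Compute gradient at (-0.1808, 1.5699).
grad_x = 2*1*-0.1808 + 7 = 6.6384
grad_y = 2*1*1.5699 + 9 = 12.1398
Step 2: Gradient step.
x_raw = -0.1808 - 0.15*6.6384 = -1.1766
y_raw = 1.5699 - 0.15*12.1398 = -0.2511
Step 3: Project onto [-3, 1].
x_proj = clip(-1.1766) = -1.1766
y_proj = clip(-0.2511) = -0.2511
Step 4: Evaluate f.
f(-1.1766, -0.2511) = -9.0482


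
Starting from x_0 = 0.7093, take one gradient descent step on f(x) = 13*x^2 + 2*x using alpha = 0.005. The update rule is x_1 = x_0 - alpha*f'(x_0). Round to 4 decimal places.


We compute the gradient at x_0 and apply the update.
f'(x) = 26*x + 2
f'(0.7093) = 26*0.7093 + 2 = 20.4418
x_1 = 0.7093 - 0.005*20.4418 = 0.6071


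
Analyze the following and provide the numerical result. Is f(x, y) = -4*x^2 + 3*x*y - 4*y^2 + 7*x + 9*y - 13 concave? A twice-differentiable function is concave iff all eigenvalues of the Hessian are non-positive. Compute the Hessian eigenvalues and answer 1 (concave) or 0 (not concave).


The Hessian of f(x,y) = -4*x^2 + 3*x*y - 4*y^2 + 7*x + 9*y - 13 is:
H = [[-8, 3], [3, -8]]
Trace = -8 - 8 = -16
Determinant = -8*-8 - (3)^2 = 55
Discriminant = (-16)^2 - 4*55 = 36.0
Eigenvalues: lambda_1 = -11.0, lambda_2 = -5.0
The function is concave.

1


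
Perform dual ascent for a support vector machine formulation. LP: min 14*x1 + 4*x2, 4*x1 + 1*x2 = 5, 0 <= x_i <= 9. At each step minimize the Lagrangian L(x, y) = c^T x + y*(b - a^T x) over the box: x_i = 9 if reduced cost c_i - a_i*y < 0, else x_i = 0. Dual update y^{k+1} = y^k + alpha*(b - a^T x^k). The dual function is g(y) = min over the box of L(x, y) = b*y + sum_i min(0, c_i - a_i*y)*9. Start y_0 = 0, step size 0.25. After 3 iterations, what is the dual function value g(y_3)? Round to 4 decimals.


Dual ascent for LP: min 14*x1 + 4*x2, 4*x1 + 1*x2 = 5, 0 <= x_i <= 9
Step 1: y^k = 0.0, reduced costs: (14.0, 4.0)
  x^k = (0.0, 0.0), subgradient = b - a^T x = 5.0
  y^{k+1} = 0.0 + 0.25*5.0 = 1.25
Step 2: y^k = 1.25, reduced costs: (9.0, 2.75)
  x^k = (0.0, 0.0), subgradient = b - a^T x = 5.0
  y^{k+1} = 1.25 + 0.25*5.0 = 2.5
Step 3: y^k = 2.5, reduced costs: (4.0, 1.5)
  x^k = (0.0, 0.0), subgradient = b - a^T x = 5.0
  y^{k+1} = 2.5 + 0.25*5.0 = 3.75
Dual objective at y_3 = 3.75: reduced costs (-1.0, 0.25), box minimizer x = (9.0, 0.0)
g(y_3) = b*y + (c1 - a1*y)*x1 + (c2 - a2*y)*x2 = 5*3.75 + (-1.0)*9.0 + 0.25*0.0 = 18.75 - 9.0 + 0.0 = 9.75


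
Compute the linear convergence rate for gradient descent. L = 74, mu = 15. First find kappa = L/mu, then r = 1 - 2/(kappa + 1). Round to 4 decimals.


Step 1: Compute the condition number.
kappa = L/mu = 74/15 = 4.9333
Step 2: Compute the convergence rate.
r = 1 - 2/(kappa + 1) = 1 - 2*mu/(L + mu) = (L - mu)/(L + mu) = 59/89 = 0.6629


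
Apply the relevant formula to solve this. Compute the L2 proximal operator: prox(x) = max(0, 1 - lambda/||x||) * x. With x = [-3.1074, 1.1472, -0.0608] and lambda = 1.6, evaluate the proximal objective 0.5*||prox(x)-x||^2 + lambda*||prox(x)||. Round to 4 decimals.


Step 1: Compute ||x||.
||x|| = 3.313
Step 2: Compute scaling factor.
scale = max(0, 1 - 1.6/3.313) = 0.517
Step 3: prox(x) = [-1.6067, 0.5932, -0.0314]
||prox(x)|| = 1.713
Step 4: Proximal objective.
0.5*||prox-x||^2 = 1.28
lambda*||prox|| = 2.7408
Total = 4.0207


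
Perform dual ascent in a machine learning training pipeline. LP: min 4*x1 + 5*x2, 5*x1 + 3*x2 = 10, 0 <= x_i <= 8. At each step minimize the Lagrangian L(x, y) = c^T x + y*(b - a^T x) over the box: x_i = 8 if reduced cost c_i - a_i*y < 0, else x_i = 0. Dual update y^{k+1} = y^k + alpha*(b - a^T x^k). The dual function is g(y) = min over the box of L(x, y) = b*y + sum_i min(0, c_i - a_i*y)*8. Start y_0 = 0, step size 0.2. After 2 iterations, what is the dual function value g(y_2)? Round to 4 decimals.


Dual ascent for LP: min 4*x1 + 5*x2, 5*x1 + 3*x2 = 10, 0 <= x_i <= 8
Step 1: y^k = 0.0, reduced costs: (4.0, 5.0)
  x^k = (0.0, 0.0), subgradient = b - a^T x = 10.0
  y^{k+1} = 0.0 + 0.2*10.0 = 2.0
Step 2: y^k = 2.0, reduced costs: (-6.0, -1.0)
  x^k = (8.0, 8.0), subgradient = b - a^T x = -54.0
  y^{k+1} = 2.0 + 0.2*-54.0 = -8.8
Dual objective at y_2 = -8.8: reduced costs (48.0, 31.4), box minimizer x = (0.0, 0.0)
g(y_2) = b*y + (c1 - a1*y)*x1 + (c2 - a2*y)*x2 = 10*(-8.8) + 48.0*0.0 + 31.4*0.0 = -88.0 + 0.0 + 0.0 = -88.0


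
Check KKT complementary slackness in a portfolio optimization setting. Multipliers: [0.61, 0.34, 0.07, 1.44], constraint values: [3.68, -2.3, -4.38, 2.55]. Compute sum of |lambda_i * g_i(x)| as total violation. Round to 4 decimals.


KKT complementary slackness check:
lambda_1 * g_1 = 0.61 * 3.68 = 2.2448
lambda_2 * g_2 = 0.34 * -2.3 = -0.782
lambda_3 * g_3 = 0.07 * -4.38 = -0.3066
lambda_4 * g_4 = 1.44 * 2.55 = 3.672
Total violation = 2.2448 + 0.782 + 0.3066 + 3.672 = 7.0054


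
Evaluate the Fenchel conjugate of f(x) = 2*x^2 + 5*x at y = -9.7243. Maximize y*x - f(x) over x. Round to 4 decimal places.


f*(y) = sup_x {y*x - a*x^2 - b*x} = sup_x {(y-b)*x - a*x^2}
FOC: (y - b) - 2a*x = 0 => x* = (y - b)/(2a)
x* = (-9.7243 - 5)/(2*2) = -3.6811
f*(-9.7243) = (y-b)^2/(4a) = (-9.7243 - 5)^2/(4*2)
= 216.805/8 = 27.1006


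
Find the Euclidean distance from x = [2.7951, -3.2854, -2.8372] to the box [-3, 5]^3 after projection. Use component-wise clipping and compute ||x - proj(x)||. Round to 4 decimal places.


Project each component onto [-3, 5].
clip(2.7951) = 2.7951, clip(-3.2854) = -3.0, clip(-2.8372) = -2.8372
Projection = [2.7951, -3.0, -2.8372]
Squared diffs: [0.0, 0.0815, 0.0]
Distance = sqrt(0.0815) = 0.2854


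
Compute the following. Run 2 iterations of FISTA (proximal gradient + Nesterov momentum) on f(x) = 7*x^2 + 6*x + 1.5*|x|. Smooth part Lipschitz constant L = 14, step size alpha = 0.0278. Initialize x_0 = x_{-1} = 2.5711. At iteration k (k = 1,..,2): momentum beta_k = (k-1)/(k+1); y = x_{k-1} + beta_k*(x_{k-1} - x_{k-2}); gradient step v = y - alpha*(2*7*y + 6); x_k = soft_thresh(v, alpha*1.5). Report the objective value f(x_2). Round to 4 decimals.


FISTA on f(x) = 7*x^2 + 6*x + 1.5*|x|
L = 14, alpha = 0.0278
Iteration 1: beta = 0.0, y = 2.5711 + 0.0*(2.5711 - 2.5711) = 2.5711
  grad(y) = 41.9954, v = y - alpha*grad = 1.4036
  prox(v) = soft_thresh(1.4036, 0.0417) = 1.3619
Iteration 2: beta = 0.3333, y = 1.3619 + 0.3333*(1.3619 - 2.5711) = 0.9589
  grad(y) = 19.4242, v = y - alpha*grad = 0.4189
  prox(v) = soft_thresh(0.4189, 0.0417) = 0.3772
f(x_2) = 7*0.3772^2 + 6*0.3772 + 1.5*|0.3772| = 3.8247


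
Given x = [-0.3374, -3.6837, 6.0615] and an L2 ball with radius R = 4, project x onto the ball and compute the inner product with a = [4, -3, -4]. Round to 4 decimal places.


Step 1: Compute ||x|| (intermediates to 6 decimals).
||x|| = sqrt((-0.3374)^2 + (-3.6837)^2 + 6.0615^2) = 7.101075
Step 2: Project.
Since ||x|| > R, scale = R/||x|| = 4/7.101075 = 0.563295, proj(x) = scale * x
proj(x) = [-0.190056, -2.07501, 3.414413]
Step 3: Dot product.
a^T * proj(x) = 4*(-0.190056) - 3*(-2.07501) - 4*3.414413 = -8.1928


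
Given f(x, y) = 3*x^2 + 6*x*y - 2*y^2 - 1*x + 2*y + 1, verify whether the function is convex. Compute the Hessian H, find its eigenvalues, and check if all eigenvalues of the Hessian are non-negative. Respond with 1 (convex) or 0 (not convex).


The Hessian of f(x,y) = 3*x^2 + 6*x*y - 2*y^2 - 1*x + 2*y + 1 is:
H = [[6, 6], [6, -4]]
Trace = 6 - 4 = 2
Determinant = 6*-4 - (6)^2 = -60
Discriminant = (2)^2 - 4*-60 = 244.0
Eigenvalues: lambda_1 = -6.8102, lambda_2 = 8.8102
The function is not convex.

0


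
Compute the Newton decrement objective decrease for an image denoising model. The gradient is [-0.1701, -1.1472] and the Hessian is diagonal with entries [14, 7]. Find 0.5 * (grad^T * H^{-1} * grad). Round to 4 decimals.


Step 1: H is diagonal, so H^(-1) * g = [-0.0122, -0.1639].
Step 2: g^T H^(-1) g = sum_i g_i^2 / H_ii
  = (-0.1701)^2/14 + (-1.1472)^2/7
  = 0.0021 + 0.188 = 0.1901
Step 3: Objective decrease = 0.5 * g^T H^(-1) g = 0.095


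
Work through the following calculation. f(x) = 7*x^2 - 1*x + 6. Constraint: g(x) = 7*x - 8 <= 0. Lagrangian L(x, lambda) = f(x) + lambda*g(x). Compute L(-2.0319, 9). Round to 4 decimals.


Step 1: Evaluate f(x).
f(-2.0319) = 7*(-2.0319)^2 - 1*(-2.0319) + 6 = 36.9322
Step 2: Evaluate g(x).
g(-2.0319) = 7*-2.0319 - 8 = -22.2233
Step 3: Compute Lagrangian.
L = 36.9322 + 9*-22.2233 = -163.0775


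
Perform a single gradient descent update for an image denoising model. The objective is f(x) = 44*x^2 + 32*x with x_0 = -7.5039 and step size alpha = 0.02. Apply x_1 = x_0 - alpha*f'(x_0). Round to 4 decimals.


We compute the gradient at x_0 and apply the update.
f'(x) = 88*x + 32
f'(-7.5039) = 88*-7.5039 + 32 = -628.3432
x_1 = -7.5039 - 0.02*-628.3432 = 5.063


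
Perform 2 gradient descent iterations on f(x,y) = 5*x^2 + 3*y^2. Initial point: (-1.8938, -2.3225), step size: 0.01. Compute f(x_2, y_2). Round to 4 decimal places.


Gradient descent on f(x,y) = 5*x^2 + 3*y^2.
Starting point: (-1.8938, -2.3225), alpha = 0.01
Step 1: grad_x = 2*5*-1.8938 = -18.938, grad_y = 2*3*-2.3225 = -13.935
  x_1 = -1.8938 - 0.01*-18.938 = -1.7044
  y_1 = -2.3225 - 0.01*-13.935 = -2.1832
Step 2: grad_x = 2*5*-1.7044 = -17.0442, grad_y = 2*3*-2.1832 = -13.0989
  x_2 = -1.7044 - 0.01*-17.0442 = -1.534
  y_2 = -2.1832 - 0.01*-13.0989 = -2.0522
f(-1.534, -2.0522) = 5*(-1.534)^2 + 3*(-2.0522)^2 = 24.3995


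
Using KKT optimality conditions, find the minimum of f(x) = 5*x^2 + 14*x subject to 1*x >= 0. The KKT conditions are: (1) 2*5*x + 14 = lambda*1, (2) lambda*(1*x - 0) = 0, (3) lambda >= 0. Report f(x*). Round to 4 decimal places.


Step 1: Try lambda = 0 (constraint inactive).
x_unc = -14/(2*5) = -1.4
Check: 1*-1.4 = -1.4 < 0 -- violated!
Step 2: Constraint must be active: 1*x = 0
x* = 0/1 = 0.0
lambda = (2*5*0.0 + 14)/1 = 14.0
Step 3: Compute optimal value.
f(x*) = 5*0.0^2 + 14*0.0 = 0.0


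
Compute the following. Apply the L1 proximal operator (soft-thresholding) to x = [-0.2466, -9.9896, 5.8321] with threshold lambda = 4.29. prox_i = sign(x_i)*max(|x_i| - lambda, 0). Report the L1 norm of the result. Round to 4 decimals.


Soft-thresholding with lambda = 4.29:
prox(-0.2466) = sign(-0.2466)*max(|-0.2466| - 4.29, 0) = 0.0
prox(-9.9896) = sign(-9.9896)*max(|-9.9896| - 4.29, 0) = -5.6996
prox(5.8321) = sign(5.8321)*max(|5.8321| - 4.29, 0) = 1.5421
prox(x) = [0.0, -5.6996, 1.5421]
||prox(x)||_1 = 0.0 + 5.6996 + 1.5421 = 7.2417


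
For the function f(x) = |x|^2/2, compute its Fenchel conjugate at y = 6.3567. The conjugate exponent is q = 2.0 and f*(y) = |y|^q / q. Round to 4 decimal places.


The conjugate exponent q satisfies 1/p + 1/q = 1.
p = 2, so q = 2/(2 - 1) = 2.0
|y|^q = 6.3567^2.0 = 40.4076
f*(6.3567) = 40.4076 / 2.0 = 20.2038


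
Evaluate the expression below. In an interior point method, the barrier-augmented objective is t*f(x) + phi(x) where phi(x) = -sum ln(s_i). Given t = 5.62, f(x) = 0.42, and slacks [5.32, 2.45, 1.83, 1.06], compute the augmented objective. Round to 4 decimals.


Step 1: Compute log-barrier.
ln values: [1.6715, 0.8961, 0.6043, 0.0583]
phi = -(1.6715 + 0.8961 + 0.6043 + 0.0583) = -3.2301
Step 2: Compute augmented objective.
t*f(x) = 5.62*0.42 = 2.3604
Total = 2.3604 - 3.2301 = -0.8697


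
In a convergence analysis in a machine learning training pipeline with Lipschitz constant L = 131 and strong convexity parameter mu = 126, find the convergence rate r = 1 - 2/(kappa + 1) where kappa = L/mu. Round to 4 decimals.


Step 1: Compute the condition number.
kappa = L/mu = 131/126 = 1.0397
Step 2: Compute the convergence rate.
r = 1 - 2/(kappa + 1) = 1 - 2*mu/(L + mu) = (L - mu)/(L + mu) = 5/257 = 0.0195


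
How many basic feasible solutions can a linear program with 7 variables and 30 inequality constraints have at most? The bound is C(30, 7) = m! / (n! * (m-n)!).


Each vertex corresponds to some choice of n active constraints out of m, so the number of vertices is at most C(m, n) = m! / (n!(m-n)!).
m = 30, n = 7
Numerator: 30 * 29 * 28 * 27 * 26 * 25 * 24
Denominator: 7! = 5040
C(30, 7) = 2035800


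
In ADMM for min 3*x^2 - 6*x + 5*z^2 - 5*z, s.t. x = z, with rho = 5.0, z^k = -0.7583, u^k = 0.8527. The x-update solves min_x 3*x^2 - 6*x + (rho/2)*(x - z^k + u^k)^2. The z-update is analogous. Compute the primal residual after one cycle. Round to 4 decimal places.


ADMM iteration with rho = 5.0, z^k = -0.7583, u^k = 0.8527
Step 1: x-update.
Minimize 3*x^2 - 6*x + (5.0/2)*(x + 0.7583 + 0.8527)^2
FOC: (2*3 + 5.0)*x = 6 + 5.0*(-0.7583 - 0.8527)
x^{k+1} = -0.1868
Step 2: z-update.
Minimize 5*z^2 - 5*z + (5.0/2)*(-0.1868 - z + 0.8527)^2
FOC: (2*5 + 5.0)*z = 5 + 5.0*(-0.1868 + 0.8527)
z^{k+1} = 0.5553
Step 3: u-update.
u^{k+1} = 0.8527 - 0.1868 - 0.5553 = 0.1106
Step 4: Primal residual = |-0.1868 - 0.5553| = 0.7421


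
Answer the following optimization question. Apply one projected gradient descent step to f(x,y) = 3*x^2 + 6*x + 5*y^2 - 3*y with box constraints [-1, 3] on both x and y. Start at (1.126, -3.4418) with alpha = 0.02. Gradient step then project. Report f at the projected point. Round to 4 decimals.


Step 1: Compute gradient at (1.126, -3.4418).
grad_x = 2*3*1.126 + 6 = 12.756
grad_y = 2*5*-3.4418 - 3 = -37.418
Step 2: Gradient step.
x_raw = 1.126 - 0.02*12.756 = 0.8709
y_raw = -3.4418 - 0.02*-37.418 = -2.6934
Step 3: Project onto [-1, 3].
x_proj = clip(0.8709) = 0.8709
y_proj = clip(-2.6934) = -1.0
Step 4: Evaluate f.
f(0.8709, -1.0) = 15.5006


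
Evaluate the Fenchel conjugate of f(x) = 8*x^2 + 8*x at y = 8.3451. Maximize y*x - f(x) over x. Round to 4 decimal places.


f*(y) = sup_x {y*x - a*x^2 - b*x} = sup_x {(y-b)*x - a*x^2}
FOC: (y - b) - 2a*x = 0 => x* = (y - b)/(2a)
x* = (8.3451 - 8)/(2*8) = 0.0216
f*(8.3451) = (y-b)^2/(4a) = (8.3451 - 8)^2/(4*8)
= 0.1191/32 = 0.0037


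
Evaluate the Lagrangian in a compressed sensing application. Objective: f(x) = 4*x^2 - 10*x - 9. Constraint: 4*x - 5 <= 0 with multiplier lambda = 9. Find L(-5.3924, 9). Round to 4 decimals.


Step 1: Evaluate f(x).
f(-5.3924) = 4*(-5.3924)^2 - 10*(-5.3924) - 9 = 161.2359
Step 2: Evaluate g(x).
g(-5.3924) = 4*-5.3924 - 5 = -26.5696
Step 3: Compute Lagrangian.
L = 161.2359 + 9*-26.5696 = -77.8905


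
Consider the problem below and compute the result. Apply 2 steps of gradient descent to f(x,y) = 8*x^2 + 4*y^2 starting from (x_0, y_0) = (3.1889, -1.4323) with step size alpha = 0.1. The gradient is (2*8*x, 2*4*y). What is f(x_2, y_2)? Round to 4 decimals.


Gradient descent on f(x,y) = 8*x^2 + 4*y^2.
Starting point: (3.1889, -1.4323), alpha = 0.1
Step 1: grad_x = 2*8*3.1889 = 51.0224, grad_y = 2*4*-1.4323 = -11.4584
  x_1 = 3.1889 - 0.1*51.0224 = -1.9133
  y_1 = -1.4323 - 0.1*-11.4584 = -0.2865
Step 2: grad_x = 2*8*-1.9133 = -30.6134, grad_y = 2*4*-0.2865 = -2.2917
  x_2 = -1.9133 - 0.1*-30.6134 = 1.148
  y_2 = -0.2865 - 0.1*-2.2917 = -0.0573
f(1.148, -0.0573) = 8*1.148^2 + 4*(-0.0573)^2 = 10.5564


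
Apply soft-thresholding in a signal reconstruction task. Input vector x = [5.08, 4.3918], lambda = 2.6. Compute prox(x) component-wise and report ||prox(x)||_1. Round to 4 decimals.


Soft-thresholding with lambda = 2.6:
prox(5.08) = sign(5.08)*max(|5.08| - 2.6, 0) = 2.48
prox(4.3918) = sign(4.3918)*max(|4.3918| - 2.6, 0) = 1.7918
prox(x) = [2.48, 1.7918]
||prox(x)||_1 = 2.48 + 1.7918 = 4.2718


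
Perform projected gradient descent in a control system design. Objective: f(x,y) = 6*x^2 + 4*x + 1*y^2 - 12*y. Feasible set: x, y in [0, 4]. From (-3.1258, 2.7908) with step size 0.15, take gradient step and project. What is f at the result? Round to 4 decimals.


Step 1: Compute gradient at (-3.1258, 2.7908).
grad_x = 2*6*-3.1258 + 4 = -33.5096
grad_y = 2*1*2.7908 - 12 = -6.4184
Step 2: Gradient step.
x_raw = -3.1258 - 0.15*-33.5096 = 1.9006
y_raw = 2.7908 - 0.15*-6.4184 = 3.7536
Step 3: Project onto [0, 4].
x_proj = clip(1.9006) = 1.9006
y_proj = clip(3.7536) = 3.7536
Step 4: Evaluate f.
f(1.9006, 3.7536) = -1.6764


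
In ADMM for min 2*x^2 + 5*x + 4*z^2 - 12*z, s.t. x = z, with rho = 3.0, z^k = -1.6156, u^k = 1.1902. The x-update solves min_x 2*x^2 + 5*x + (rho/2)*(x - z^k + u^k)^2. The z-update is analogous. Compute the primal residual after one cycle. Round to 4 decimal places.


ADMM iteration with rho = 3.0, z^k = -1.6156, u^k = 1.1902
Step 1: x-update.
Minimize 2*x^2 + 5*x + (3.0/2)*(x + 1.6156 + 1.1902)^2
FOC: (2*2 + 3.0)*x = -5 + 3.0*(-1.6156 - 1.1902)
x^{k+1} = -1.9168
Step 2: z-update.
Minimize 4*z^2 - 12*z + (3.0/2)*(-1.9168 - z + 1.1902)^2
FOC: (2*4 + 3.0)*z = 12 + 3.0*(-1.9168 + 1.1902)
z^{k+1} = 0.8928
Step 3: u-update.
u^{k+1} = 1.1902 - 1.9168 - 0.8928 = -1.6193
Step 4: Primal residual = |-1.9168 - 0.8928| = 2.8095


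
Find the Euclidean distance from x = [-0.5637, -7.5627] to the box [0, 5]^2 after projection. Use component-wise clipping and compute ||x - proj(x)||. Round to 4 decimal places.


Project each component onto [0, 5].
clip(-0.5637) = 0.0, clip(-7.5627) = 0.0
Projection = [0.0, 0.0]
Squared diffs: [0.3178, 57.1944]
Distance = sqrt(57.5122) = 7.5837


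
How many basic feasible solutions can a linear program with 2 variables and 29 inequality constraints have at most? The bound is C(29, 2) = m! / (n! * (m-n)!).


Each vertex corresponds to some choice of n active constraints out of m, so the number of vertices is at most C(m, n) = m! / (n!(m-n)!).
m = 29, n = 2
Numerator: 29 * 28
Denominator: 2! = 2
C(29, 2) = 406


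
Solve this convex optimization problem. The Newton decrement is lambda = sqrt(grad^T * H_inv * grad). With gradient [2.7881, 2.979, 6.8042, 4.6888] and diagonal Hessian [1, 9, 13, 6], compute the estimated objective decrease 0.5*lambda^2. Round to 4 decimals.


Step 1: H is diagonal, so H^(-1) * g = [2.7881, 0.331, 0.5234, 0.7815].
Step 2: g^T H^(-1) g = sum_i g_i^2 / H_ii
  = (2.7881)^2/1 + (2.979)^2/9 + (6.8042)^2/13 + (4.6888)^2/6
  = 7.7735 + 0.986 + 3.5613 + 3.6641 = 15.985
Step 3: Objective decrease = 0.5 * g^T H^(-1) g = 7.9925


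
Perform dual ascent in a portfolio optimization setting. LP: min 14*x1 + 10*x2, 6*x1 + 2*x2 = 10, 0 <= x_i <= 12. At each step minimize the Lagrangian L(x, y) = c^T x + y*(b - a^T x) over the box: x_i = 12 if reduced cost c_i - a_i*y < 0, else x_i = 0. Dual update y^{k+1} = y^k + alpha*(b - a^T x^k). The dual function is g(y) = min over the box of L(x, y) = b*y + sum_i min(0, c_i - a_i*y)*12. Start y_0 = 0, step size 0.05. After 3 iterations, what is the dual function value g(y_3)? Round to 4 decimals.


Dual ascent for LP: min 14*x1 + 10*x2, 6*x1 + 2*x2 = 10, 0 <= x_i <= 12
Step 1: y^k = 0.0, reduced costs: (14.0, 10.0)
  x^k = (0.0, 0.0), subgradient = b - a^T x = 10.0
  y^{k+1} = 0.0 + 0.05*10.0 = 0.5
Step 2: y^k = 0.5, reduced costs: (11.0, 9.0)
  x^k = (0.0, 0.0), subgradient = b - a^T x = 10.0
  y^{k+1} = 0.5 + 0.05*10.0 = 1.0
Step 3: y^k = 1.0, reduced costs: (8.0, 8.0)
  x^k = (0.0, 0.0), subgradient = b - a^T x = 10.0
  y^{k+1} = 1.0 + 0.05*10.0 = 1.5
Dual objective at y_3 = 1.5: reduced costs (5.0, 7.0), box minimizer x = (0.0, 0.0)
g(y_3) = b*y + (c1 - a1*y)*x1 + (c2 - a2*y)*x2 = 10*1.5 + 5.0*0.0 + 7.0*0.0 = 15.0 + 0.0 + 0.0 = 15.0


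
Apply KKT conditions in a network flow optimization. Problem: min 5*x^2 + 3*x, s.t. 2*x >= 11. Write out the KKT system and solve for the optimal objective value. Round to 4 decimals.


Step 1: Try lambda = 0 (constraint inactive).
x_unc = -3/(2*5) = -0.3
Check: 2*-0.3 = -0.6 < 11 -- violated!
Step 2: Constraint must be active: 2*x = 11
x* = 11/2 = 5.5
lambda = (2*5*5.5 + 3)/2 = 29.0
Step 3: Compute optimal value.
f(x*) = 5*5.5^2 + 3*5.5 = 167.75


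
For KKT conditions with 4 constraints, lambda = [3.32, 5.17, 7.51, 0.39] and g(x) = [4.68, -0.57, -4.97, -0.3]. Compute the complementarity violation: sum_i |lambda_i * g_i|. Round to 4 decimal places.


KKT complementary slackness check:
lambda_1 * g_1 = 3.32 * 4.68 = 15.5376
lambda_2 * g_2 = 5.17 * -0.57 = -2.9469
lambda_3 * g_3 = 7.51 * -4.97 = -37.3247
lambda_4 * g_4 = 0.39 * -0.3 = -0.117
Total violation = 15.5376 + 2.9469 + 37.3247 + 0.117 = 55.9262


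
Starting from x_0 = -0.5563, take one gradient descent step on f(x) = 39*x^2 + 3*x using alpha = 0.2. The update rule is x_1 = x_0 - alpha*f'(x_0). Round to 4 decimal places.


We compute the gradient at x_0 and apply the update.
f'(x) = 78*x + 3
f'(-0.5563) = 78*-0.5563 + 3 = -40.3914
x_1 = -0.5563 - 0.2*-40.3914 = 7.522


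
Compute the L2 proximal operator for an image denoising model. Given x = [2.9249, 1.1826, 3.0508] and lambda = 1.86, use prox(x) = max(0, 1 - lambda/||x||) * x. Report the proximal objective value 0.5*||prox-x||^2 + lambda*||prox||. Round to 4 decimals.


Step 1: Compute ||x||.
||x|| = 4.3887
Step 2: Compute scaling factor.
scale = max(0, 1 - 1.86/4.3887) = 0.5762
Step 3: prox(x) = [1.6853, 0.6814, 1.7578]
||prox(x)|| = 2.5287
Step 4: Proximal objective.
0.5*||prox-x||^2 = 1.7298
lambda*||prox|| = 4.7034
Total = 6.4332


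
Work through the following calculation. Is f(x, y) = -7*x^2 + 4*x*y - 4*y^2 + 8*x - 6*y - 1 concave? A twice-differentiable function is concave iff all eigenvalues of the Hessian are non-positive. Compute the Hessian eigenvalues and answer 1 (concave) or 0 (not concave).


The Hessian of f(x,y) = -7*x^2 + 4*x*y - 4*y^2 + 8*x - 6*y - 1 is:
H = [[-14, 4], [4, -8]]
Trace = -14 - 8 = -22
Determinant = -14*-8 - (4)^2 = 96
Discriminant = (-22)^2 - 4*96 = 100.0
Eigenvalues: lambda_1 = -16.0, lambda_2 = -6.0
The function is concave.

1


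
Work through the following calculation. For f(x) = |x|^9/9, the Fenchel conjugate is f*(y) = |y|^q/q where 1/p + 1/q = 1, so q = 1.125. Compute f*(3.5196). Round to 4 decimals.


The conjugate exponent q satisfies 1/p + 1/q = 1.
p = 9, so q = 9/(9 - 1) = 1.125
|y|^q = 3.5196^1.125 = 4.1191
f*(3.5196) = 4.1191 / 1.125 = 3.6614


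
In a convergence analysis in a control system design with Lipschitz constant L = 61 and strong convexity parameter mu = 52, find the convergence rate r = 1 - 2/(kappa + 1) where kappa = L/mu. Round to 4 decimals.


Step 1: Compute the condition number.
kappa = L/mu = 61/52 = 1.1731
Step 2: Compute the convergence rate.
r = 1 - 2/(kappa + 1) = 1 - 2*mu/(L + mu) = (L - mu)/(L + mu) = 9/113 = 0.0796


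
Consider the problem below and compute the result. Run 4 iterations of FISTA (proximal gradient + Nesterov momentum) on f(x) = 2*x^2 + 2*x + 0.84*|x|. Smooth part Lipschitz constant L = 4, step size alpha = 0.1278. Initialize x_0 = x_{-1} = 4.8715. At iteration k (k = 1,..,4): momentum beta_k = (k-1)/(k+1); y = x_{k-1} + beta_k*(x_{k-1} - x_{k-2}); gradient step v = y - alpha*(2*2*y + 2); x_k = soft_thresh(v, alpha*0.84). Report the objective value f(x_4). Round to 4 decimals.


FISTA on f(x) = 2*x^2 + 2*x + 0.84*|x|
L = 4, alpha = 0.1278
Iteration 1: beta = 0.0, y = 4.8715 + 0.0*(4.8715 - 4.8715) = 4.8715
  grad(y) = 21.486, v = y - alpha*grad = 2.1256
  prox(v) = soft_thresh(2.1256, 0.1074) = 2.0182
Iteration 2: beta = 0.3333, y = 2.0182 + 0.3333*(2.0182 - 4.8715) = 1.0671
  grad(y) = 6.2686, v = y - alpha*grad = 0.266
  prox(v) = soft_thresh(0.266, 0.1074) = 0.1587
Iteration 3: beta = 0.5, y = 0.1587 + 0.5*(0.1587 - 2.0182) = -0.7711
  grad(y) = -1.0845, v = y - alpha*grad = -0.6325
  prox(v) = soft_thresh(-0.6325, 0.1074) = -0.5252
Iteration 4: beta = 0.6, y = -0.5252 + 0.6*(-0.5252 - 0.1587) = -0.9355
  grad(y) = -1.7419, v = y - alpha*grad = -0.7129
  prox(v) = soft_thresh(-0.7129, 0.1074) = -0.6055
f(x_4) = 2*(-0.6055)^2 + 2*(-0.6055) + 0.84*|-0.6055| = 0.0309


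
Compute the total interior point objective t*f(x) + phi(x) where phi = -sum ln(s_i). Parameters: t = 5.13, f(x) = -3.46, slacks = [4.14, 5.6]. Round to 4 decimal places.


Step 1: Compute log-barrier.
ln values: [1.4207, 1.7228]
phi = -(1.4207 + 1.7228) = -3.1435
Step 2: Compute augmented objective.
t*f(x) = 5.13*-3.46 = -17.7498
Total = -17.7498 - 3.1435 = -20.8933


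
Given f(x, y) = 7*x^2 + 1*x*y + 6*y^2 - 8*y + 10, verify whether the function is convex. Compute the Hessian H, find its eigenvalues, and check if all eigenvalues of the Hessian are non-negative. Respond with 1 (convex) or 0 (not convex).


The Hessian of f(x,y) = 7*x^2 + 1*x*y + 6*y^2 - 8*y + 10 is:
H = [[14, 1], [1, 12]]
Trace = 14 + 12 = 26
Determinant = 14*12 - (1)^2 = 167
Discriminant = (26)^2 - 4*167 = 8.0
Eigenvalues: lambda_1 = 11.5858, lambda_2 = 14.4142
The function is convex.

1


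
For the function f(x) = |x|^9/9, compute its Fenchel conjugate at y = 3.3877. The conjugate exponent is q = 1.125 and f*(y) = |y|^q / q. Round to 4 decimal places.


The conjugate exponent q satisfies 1/p + 1/q = 1.
p = 9, so q = 9/(9 - 1) = 1.125
|y|^q = 3.3877^1.125 = 3.9459
f*(3.3877) = 3.9459 / 1.125 = 3.5074


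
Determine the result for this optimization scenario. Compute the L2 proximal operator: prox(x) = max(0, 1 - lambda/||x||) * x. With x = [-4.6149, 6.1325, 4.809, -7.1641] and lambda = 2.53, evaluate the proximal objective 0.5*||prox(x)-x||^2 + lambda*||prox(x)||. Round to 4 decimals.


Step 1: Compute ||x||.
||x|| = 11.548
Step 2: Compute scaling factor.
scale = max(0, 1 - 2.53/11.548) = 0.7809
Step 3: prox(x) = [-3.6038, 4.789, 3.7554, -5.5945]
||prox(x)|| = 9.018
Step 4: Proximal objective.
0.5*||prox-x||^2 = 3.2005
lambda*||prox|| = 22.8155
Total = 26.0159


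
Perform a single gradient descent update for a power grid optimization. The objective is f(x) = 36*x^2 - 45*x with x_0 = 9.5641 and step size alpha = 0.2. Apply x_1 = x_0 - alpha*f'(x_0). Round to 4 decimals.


We compute the gradient at x_0 and apply the update.
f'(x) = 72*x - 45
f'(9.5641) = 72*9.5641 - 45 = 643.6152
x_1 = 9.5641 - 0.2*643.6152 = -119.1589


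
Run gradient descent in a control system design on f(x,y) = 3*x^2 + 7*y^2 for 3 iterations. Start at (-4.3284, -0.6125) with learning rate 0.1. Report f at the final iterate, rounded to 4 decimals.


Gradient descent on f(x,y) = 3*x^2 + 7*y^2.
Starting point: (-4.3284, -0.6125), alpha = 0.1
Step 1: grad_x = 2*3*-4.3284 = -25.9704, grad_y = 2*7*-0.6125 = -8.575
  x_1 = -4.3284 - 0.1*-25.9704 = -1.7314
  y_1 = -0.6125 - 0.1*-8.575 = 0.245
Step 2: grad_x = 2*3*-1.7314 = -10.3882, grad_y = 2*7*0.245 = 3.43
  x_2 = -1.7314 - 0.1*-10.3882 = -0.6925
  y_2 = 0.245 - 0.1*3.43 = -0.098
Step 3: grad_x = 2*3*-0.6925 = -4.1553, grad_y = 2*7*-0.098 = -1.372
  x_3 = -0.6925 - 0.1*-4.1553 = -0.277
  y_3 = -0.098 - 0.1*-1.372 = 0.0392
f(-0.277, 0.0392) = 3*(-0.277)^2 + 7*0.0392^2 = 0.241


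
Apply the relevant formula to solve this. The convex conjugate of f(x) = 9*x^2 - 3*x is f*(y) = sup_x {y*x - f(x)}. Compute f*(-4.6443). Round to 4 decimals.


f*(y) = sup_x {y*x - a*x^2 - b*x} = sup_x {(y-b)*x - a*x^2}
FOC: (y - b) - 2a*x = 0 => x* = (y - b)/(2a)
x* = (-4.6443 + 3)/(2*9) = -0.0914
f*(-4.6443) = (y-b)^2/(4a) = (-4.6443 + 3)^2/(4*9)
= 2.7037/36 = 0.0751
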